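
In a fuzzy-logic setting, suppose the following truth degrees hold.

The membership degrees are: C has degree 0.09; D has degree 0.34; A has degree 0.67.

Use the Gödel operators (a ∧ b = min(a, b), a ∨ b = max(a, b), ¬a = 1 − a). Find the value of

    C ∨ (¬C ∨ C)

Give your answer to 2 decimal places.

0.91

¬C = 1 − 0.09 = 0.91
¬C ∨ C = max(a, b) on (0.91, 0.09) = 0.91
C ∨ (¬C ∨ C) = max(a, b) on (0.09, 0.91) = 0.91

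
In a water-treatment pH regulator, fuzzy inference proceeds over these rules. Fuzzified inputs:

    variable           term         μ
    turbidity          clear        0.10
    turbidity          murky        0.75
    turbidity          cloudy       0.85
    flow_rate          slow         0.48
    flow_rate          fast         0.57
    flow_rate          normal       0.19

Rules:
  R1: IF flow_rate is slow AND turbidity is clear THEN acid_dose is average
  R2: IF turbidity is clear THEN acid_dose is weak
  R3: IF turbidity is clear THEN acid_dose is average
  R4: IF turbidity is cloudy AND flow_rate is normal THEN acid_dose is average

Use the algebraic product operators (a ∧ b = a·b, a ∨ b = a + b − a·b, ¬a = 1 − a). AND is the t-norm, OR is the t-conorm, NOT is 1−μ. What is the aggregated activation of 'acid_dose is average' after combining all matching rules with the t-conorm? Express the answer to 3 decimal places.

R1: slow=0.48, clear=0.10; AND[a·b] → w = 0.0480
R2: clear=0.10 → w = 0.1000
R3: clear=0.10 → w = 0.1000
R4: cloudy=0.85, normal=0.19; AND[a·b] → w = 0.1615
Rules with consequent 'average': {R1, R3, R4} → strengths 0.0480, 0.1000, 0.1615
Aggregate via t-conorm [a + b − a·b]: 0.2816

0.282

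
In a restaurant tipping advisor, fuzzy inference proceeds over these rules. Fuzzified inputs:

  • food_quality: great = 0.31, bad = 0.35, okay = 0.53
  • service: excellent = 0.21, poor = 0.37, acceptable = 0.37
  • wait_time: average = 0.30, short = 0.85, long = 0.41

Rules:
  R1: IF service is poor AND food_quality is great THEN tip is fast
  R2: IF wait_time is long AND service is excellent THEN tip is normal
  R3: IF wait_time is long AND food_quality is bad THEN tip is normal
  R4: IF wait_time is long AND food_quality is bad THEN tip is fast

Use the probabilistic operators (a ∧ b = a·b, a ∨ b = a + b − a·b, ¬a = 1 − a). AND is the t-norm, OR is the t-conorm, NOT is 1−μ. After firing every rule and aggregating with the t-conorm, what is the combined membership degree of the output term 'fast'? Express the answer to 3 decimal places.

R1: poor=0.37, great=0.31; AND[a·b] → w = 0.1147
R2: long=0.41, excellent=0.21; AND[a·b] → w = 0.0861
R3: long=0.41, bad=0.35; AND[a·b] → w = 0.1435
R4: long=0.41, bad=0.35; AND[a·b] → w = 0.1435
Rules with consequent 'fast': {R1, R4} → strengths 0.1147, 0.1435
Aggregate via t-conorm [a + b − a·b]: 0.2417

0.242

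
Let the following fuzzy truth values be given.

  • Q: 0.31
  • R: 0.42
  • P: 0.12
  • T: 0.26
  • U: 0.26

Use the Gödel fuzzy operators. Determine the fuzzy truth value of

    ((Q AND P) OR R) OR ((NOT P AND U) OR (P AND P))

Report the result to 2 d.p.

Q AND P = min(a, b) on (0.31, 0.12) = 0.12
(Q AND P) OR R = max(a, b) on (0.12, 0.42) = 0.42
NOT P = 1 − 0.12 = 0.88
NOT P AND U = min(a, b) on (0.88, 0.26) = 0.26
P AND P = min(a, b) on (0.12, 0.12) = 0.12
(NOT P AND U) OR (P AND P) = max(a, b) on (0.26, 0.12) = 0.26
((Q AND P) OR R) OR ((NOT P AND U) OR (P AND P)) = max(a, b) on (0.42, 0.26) = 0.42

0.42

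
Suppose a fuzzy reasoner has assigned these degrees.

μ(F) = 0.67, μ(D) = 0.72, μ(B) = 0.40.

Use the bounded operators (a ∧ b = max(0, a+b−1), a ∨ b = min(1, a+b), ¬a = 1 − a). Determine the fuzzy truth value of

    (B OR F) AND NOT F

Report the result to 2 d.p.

B OR F = min(1, a+b) on (0.40, 0.67) = 1.00
NOT F = 1 − 0.67 = 0.33
(B OR F) AND NOT F = max(0, a+b−1) on (1.00, 0.33) = 0.33

0.33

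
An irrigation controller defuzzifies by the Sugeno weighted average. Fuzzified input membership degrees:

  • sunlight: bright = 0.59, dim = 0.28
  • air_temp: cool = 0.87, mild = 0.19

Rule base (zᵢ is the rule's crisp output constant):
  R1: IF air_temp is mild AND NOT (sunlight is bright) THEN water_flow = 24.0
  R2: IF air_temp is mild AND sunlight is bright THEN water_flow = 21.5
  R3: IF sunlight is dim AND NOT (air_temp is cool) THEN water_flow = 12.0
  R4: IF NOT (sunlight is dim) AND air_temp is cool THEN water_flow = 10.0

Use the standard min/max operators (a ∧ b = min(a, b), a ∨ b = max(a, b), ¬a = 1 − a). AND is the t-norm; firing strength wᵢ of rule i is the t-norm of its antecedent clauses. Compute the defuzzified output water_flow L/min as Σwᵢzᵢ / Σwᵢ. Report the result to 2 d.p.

14.15

R1 (z=24.0): mild=0.19, ¬bright=1−0.59=0.41; AND[min(a, b)] → w = 0.19
R2 (z=21.5): mild=0.19, bright=0.59; AND[min(a, b)] → w = 0.19
R3 (z=12.0): dim=0.28, ¬cool=1−0.87=0.13; AND[min(a, b)] → w = 0.13
R4 (z=10.0): ¬dim=1−0.28=0.72, cool=0.87; AND[min(a, b)] → w = 0.72
Weighted average = (0.19·24.0 + 0.19·21.5 + 0.13·12.0 + 0.72·10.0) / (0.19 + 0.19 + 0.13 + 0.72)
  = 17.4050 / 1.2300 = 14.15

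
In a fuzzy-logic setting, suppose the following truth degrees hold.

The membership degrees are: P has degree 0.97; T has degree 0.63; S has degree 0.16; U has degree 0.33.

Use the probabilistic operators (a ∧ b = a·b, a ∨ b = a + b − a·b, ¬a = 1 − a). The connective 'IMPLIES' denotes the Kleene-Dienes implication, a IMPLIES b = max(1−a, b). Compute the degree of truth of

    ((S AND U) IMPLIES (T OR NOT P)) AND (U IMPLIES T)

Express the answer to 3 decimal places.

0.635

S AND U = a·b on (0.1600, 0.3300) = 0.0528
NOT P = 1 − 0.9700 = 0.0300
T OR NOT P = a + b − a·b on (0.6300, 0.0300) = 0.6411
(S AND U) IMPLIES (T OR NOT P)  [Kleene-Dienes: max(1−a, b)] with a=0.0528, b=0.6411 → 0.9472
U IMPLIES T  [Kleene-Dienes: max(1−a, b)] with a=0.3300, b=0.6300 → 0.6700
((S AND U) IMPLIES (T OR NOT P)) AND (U IMPLIES T) = a·b on (0.9472, 0.6700) = 0.6346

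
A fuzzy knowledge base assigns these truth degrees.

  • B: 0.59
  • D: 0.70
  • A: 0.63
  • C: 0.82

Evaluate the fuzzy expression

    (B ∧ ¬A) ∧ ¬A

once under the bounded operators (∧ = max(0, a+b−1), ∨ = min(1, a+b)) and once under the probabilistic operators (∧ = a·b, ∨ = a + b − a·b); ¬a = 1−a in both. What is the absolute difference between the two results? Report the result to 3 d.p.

Under bounded:
  ¬A = 1 − 0.63 = 0.37
  B ∧ ¬A = max(0, a+b−1) on (0.59, 0.37) = 0.00
  ¬A = 1 − 0.63 = 0.37
  (B ∧ ¬A) ∧ ¬A = max(0, a+b−1) on (0.00, 0.37) = 0.00
  → value = 0.0000
Under probabilistic:
  ¬A = 1 − 0.6300 = 0.3700
  B ∧ ¬A = a·b on (0.5900, 0.3700) = 0.2183
  ¬A = 1 − 0.6300 = 0.3700
  (B ∧ ¬A) ∧ ¬A = a·b on (0.2183, 0.3700) = 0.0808
  → value = 0.0808
|0.0000 − 0.0808| = 0.081

0.081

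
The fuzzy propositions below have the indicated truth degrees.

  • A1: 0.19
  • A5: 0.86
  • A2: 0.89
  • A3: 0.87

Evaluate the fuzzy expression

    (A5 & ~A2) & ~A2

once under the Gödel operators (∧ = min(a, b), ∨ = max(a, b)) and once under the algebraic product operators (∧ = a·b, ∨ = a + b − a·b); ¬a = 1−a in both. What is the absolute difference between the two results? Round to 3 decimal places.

0.100

Under Gödel:
  ~A2 = 1 − 0.89 = 0.11
  A5 & ~A2 = min(a, b) on (0.86, 0.11) = 0.11
  ~A2 = 1 − 0.89 = 0.11
  (A5 & ~A2) & ~A2 = min(a, b) on (0.11, 0.11) = 0.11
  → value = 0.1100
Under algebraic product:
  ~A2 = 1 − 0.8900 = 0.1100
  A5 & ~A2 = a·b on (0.8600, 0.1100) = 0.0946
  ~A2 = 1 − 0.8900 = 0.1100
  (A5 & ~A2) & ~A2 = a·b on (0.0946, 0.1100) = 0.0104
  → value = 0.0104
|0.1100 − 0.0104| = 0.100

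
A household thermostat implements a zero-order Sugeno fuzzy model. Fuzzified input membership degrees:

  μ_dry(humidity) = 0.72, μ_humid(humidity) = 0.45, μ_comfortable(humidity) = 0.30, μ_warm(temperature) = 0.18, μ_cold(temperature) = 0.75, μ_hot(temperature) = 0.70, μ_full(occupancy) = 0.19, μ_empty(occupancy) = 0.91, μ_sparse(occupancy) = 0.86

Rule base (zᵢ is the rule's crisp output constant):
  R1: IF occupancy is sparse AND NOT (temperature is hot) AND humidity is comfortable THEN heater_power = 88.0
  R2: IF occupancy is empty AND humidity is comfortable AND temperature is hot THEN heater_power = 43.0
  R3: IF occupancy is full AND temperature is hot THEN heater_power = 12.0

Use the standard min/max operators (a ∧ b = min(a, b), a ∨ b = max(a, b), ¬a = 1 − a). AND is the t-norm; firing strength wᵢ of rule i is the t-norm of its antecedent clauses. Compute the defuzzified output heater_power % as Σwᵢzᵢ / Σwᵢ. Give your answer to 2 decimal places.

52.63

R1 (z=88.0): sparse=0.86, ¬hot=1−0.70=0.30, comfortable=0.30; AND[min(a, b)] → w = 0.30
R2 (z=43.0): empty=0.91, comfortable=0.30, hot=0.70; AND[min(a, b)] → w = 0.30
R3 (z=12.0): full=0.19, hot=0.70; AND[min(a, b)] → w = 0.19
Weighted average = (0.30·88.0 + 0.30·43.0 + 0.19·12.0) / (0.30 + 0.30 + 0.19)
  = 41.5800 / 0.7900 = 52.63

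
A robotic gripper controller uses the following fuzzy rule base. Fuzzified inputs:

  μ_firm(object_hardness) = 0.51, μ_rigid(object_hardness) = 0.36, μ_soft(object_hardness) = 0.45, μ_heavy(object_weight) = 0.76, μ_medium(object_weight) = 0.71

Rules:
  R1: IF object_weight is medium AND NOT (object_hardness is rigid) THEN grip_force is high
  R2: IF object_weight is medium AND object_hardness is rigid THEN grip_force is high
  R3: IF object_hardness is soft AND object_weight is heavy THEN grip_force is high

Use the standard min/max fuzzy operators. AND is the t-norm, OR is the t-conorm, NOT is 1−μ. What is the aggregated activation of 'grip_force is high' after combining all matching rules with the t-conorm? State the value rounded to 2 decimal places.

R1: medium=0.71, ¬rigid=1−0.36=0.64; AND[min(a, b)] → w = 0.64
R2: medium=0.71, rigid=0.36; AND[min(a, b)] → w = 0.36
R3: soft=0.45, heavy=0.76; AND[min(a, b)] → w = 0.45
Rules with consequent 'high': {R1, R2, R3} → strengths 0.64, 0.36, 0.45
Aggregate via t-conorm [max(a, b)]: 0.64

0.64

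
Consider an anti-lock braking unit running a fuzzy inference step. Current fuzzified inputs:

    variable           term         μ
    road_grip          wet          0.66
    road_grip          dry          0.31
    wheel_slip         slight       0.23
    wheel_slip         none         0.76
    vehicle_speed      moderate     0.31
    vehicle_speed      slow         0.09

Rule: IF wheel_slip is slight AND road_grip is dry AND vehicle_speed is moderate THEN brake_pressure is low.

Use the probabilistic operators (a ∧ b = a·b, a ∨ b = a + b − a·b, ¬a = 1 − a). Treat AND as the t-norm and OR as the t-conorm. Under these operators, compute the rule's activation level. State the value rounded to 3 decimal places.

firing strength: slight=0.23, dry=0.31, moderate=0.31; AND[a·b] → w = 0.0221

0.022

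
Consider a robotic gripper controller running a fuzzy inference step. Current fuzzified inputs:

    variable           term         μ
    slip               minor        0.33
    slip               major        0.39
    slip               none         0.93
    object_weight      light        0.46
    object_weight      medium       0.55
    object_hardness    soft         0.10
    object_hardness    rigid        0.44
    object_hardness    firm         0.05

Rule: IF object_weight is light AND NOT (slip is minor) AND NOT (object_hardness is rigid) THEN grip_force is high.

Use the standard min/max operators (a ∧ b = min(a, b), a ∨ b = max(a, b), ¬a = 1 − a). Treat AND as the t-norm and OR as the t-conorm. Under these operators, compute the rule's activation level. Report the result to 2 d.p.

firing strength: light=0.46, ¬minor=1−0.33=0.67, ¬rigid=1−0.44=0.56; AND[min(a, b)] → w = 0.46

0.46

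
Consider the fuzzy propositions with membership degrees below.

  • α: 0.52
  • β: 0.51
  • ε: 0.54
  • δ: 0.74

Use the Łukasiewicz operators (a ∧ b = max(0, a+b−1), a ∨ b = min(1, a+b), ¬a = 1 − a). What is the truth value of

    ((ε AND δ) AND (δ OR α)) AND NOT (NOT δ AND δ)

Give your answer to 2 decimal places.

0.28

ε AND δ = max(0, a+b−1) on (0.54, 0.74) = 0.28
δ OR α = min(1, a+b) on (0.74, 0.52) = 1.00
(ε AND δ) AND (δ OR α) = max(0, a+b−1) on (0.28, 1.00) = 0.28
NOT δ = 1 − 0.74 = 0.26
NOT δ AND δ = max(0, a+b−1) on (0.26, 0.74) = 0.00
NOT (NOT δ AND δ) = 1 − 0.00 = 1.00
((ε AND δ) AND (δ OR α)) AND NOT (NOT δ AND δ) = max(0, a+b−1) on (0.28, 1.00) = 0.28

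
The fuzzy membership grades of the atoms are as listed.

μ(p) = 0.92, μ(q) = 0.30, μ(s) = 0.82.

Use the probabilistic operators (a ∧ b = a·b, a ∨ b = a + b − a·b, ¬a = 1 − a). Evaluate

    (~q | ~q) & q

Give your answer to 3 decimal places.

0.273

~q = 1 − 0.3000 = 0.7000
~q = 1 − 0.3000 = 0.7000
~q | ~q = a + b − a·b on (0.7000, 0.7000) = 0.9100
(~q | ~q) & q = a·b on (0.9100, 0.3000) = 0.2730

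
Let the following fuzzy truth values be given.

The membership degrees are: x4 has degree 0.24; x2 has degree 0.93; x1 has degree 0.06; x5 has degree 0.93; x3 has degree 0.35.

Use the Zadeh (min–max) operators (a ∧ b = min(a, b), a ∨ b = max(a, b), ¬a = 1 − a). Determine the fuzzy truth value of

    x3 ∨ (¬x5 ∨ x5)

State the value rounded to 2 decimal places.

0.93

¬x5 = 1 − 0.93 = 0.07
¬x5 ∨ x5 = max(a, b) on (0.07, 0.93) = 0.93
x3 ∨ (¬x5 ∨ x5) = max(a, b) on (0.35, 0.93) = 0.93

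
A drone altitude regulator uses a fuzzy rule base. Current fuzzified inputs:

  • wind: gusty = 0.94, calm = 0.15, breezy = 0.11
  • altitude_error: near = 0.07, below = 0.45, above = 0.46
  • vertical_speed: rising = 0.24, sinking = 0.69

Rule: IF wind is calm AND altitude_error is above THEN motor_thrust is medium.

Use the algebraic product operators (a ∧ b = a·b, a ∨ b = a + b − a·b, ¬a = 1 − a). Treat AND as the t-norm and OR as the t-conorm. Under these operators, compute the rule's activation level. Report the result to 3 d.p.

firing strength: calm=0.15, above=0.46; AND[a·b] → w = 0.0690

0.069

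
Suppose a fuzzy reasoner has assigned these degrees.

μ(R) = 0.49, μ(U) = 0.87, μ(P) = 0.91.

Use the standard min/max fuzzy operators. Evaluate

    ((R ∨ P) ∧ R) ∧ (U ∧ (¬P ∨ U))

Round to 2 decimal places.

0.49

R ∨ P = max(a, b) on (0.49, 0.91) = 0.91
(R ∨ P) ∧ R = min(a, b) on (0.91, 0.49) = 0.49
¬P = 1 − 0.91 = 0.09
¬P ∨ U = max(a, b) on (0.09, 0.87) = 0.87
U ∧ (¬P ∨ U) = min(a, b) on (0.87, 0.87) = 0.87
((R ∨ P) ∧ R) ∧ (U ∧ (¬P ∨ U)) = min(a, b) on (0.49, 0.87) = 0.49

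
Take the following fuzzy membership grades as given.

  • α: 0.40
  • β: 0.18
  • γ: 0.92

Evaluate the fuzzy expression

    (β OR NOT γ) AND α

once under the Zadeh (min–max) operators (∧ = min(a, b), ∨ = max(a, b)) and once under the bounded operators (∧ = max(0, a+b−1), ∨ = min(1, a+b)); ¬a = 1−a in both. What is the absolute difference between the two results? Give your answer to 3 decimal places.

Under Zadeh (min–max):
  NOT γ = 1 − 0.92 = 0.08
  β OR NOT γ = max(a, b) on (0.18, 0.08) = 0.18
  (β OR NOT γ) AND α = min(a, b) on (0.18, 0.40) = 0.18
  → value = 0.1800
Under bounded:
  NOT γ = 1 − 0.92 = 0.08
  β OR NOT γ = min(1, a+b) on (0.18, 0.08) = 0.26
  (β OR NOT γ) AND α = max(0, a+b−1) on (0.26, 0.40) = 0.00
  → value = 0.0000
|0.1800 − 0.0000| = 0.180

0.180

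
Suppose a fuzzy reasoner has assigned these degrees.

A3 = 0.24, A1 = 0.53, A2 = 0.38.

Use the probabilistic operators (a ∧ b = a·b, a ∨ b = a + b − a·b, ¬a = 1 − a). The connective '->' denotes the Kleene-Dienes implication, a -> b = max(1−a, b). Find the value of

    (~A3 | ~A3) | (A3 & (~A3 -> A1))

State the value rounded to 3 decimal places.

~A3 = 1 − 0.2400 = 0.7600
~A3 = 1 − 0.2400 = 0.7600
~A3 | ~A3 = a + b − a·b on (0.7600, 0.7600) = 0.9424
~A3 = 1 − 0.2400 = 0.7600
~A3 -> A1  [Kleene-Dienes: max(1−a, b)] with a=0.7600, b=0.5300 → 0.5300
A3 & (~A3 -> A1) = a·b on (0.2400, 0.5300) = 0.1272
(~A3 | ~A3) | (A3 & (~A3 -> A1)) = a + b − a·b on (0.9424, 0.1272) = 0.9497

0.950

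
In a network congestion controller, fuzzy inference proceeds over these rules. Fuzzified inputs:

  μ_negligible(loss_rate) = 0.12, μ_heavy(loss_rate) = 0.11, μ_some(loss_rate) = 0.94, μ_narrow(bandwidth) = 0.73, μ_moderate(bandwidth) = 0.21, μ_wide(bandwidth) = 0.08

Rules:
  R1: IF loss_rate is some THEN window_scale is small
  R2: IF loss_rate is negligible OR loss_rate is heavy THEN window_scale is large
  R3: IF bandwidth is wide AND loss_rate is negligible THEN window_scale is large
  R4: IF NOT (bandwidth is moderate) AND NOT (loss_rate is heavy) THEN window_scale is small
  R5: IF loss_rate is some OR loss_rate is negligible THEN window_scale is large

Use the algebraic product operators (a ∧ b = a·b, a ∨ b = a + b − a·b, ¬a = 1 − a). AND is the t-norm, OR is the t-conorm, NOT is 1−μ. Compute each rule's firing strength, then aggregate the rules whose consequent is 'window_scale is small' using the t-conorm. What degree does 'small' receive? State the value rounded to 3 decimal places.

R1: some=0.94 → w = 0.9400
R2: negligible=0.12, heavy=0.11; OR[a + b − a·b] → w = 0.2168
R3: wide=0.08, negligible=0.12; AND[a·b] → w = 0.0096
R4: ¬moderate=1−0.21=0.79, ¬heavy=1−0.11=0.89; AND[a·b] → w = 0.7031
R5: some=0.94, negligible=0.12; OR[a + b − a·b] → w = 0.9472
Rules with consequent 'small': {R1, R4} → strengths 0.9400, 0.7031
Aggregate via t-conorm [a + b − a·b]: 0.9822

0.982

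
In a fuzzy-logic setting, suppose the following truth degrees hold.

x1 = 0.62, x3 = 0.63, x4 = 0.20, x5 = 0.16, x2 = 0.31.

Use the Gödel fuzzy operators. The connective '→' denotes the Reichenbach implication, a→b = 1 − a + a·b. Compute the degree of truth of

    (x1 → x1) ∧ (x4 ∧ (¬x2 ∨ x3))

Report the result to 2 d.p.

0.20

x1 → x1  [Reichenbach: 1 − a + a·b] with a=0.62, b=0.62 → 0.76
¬x2 = 1 − 0.31 = 0.69
¬x2 ∨ x3 = max(a, b) on (0.69, 0.63) = 0.69
x4 ∧ (¬x2 ∨ x3) = min(a, b) on (0.20, 0.69) = 0.20
(x1 → x1) ∧ (x4 ∧ (¬x2 ∨ x3)) = min(a, b) on (0.76, 0.20) = 0.20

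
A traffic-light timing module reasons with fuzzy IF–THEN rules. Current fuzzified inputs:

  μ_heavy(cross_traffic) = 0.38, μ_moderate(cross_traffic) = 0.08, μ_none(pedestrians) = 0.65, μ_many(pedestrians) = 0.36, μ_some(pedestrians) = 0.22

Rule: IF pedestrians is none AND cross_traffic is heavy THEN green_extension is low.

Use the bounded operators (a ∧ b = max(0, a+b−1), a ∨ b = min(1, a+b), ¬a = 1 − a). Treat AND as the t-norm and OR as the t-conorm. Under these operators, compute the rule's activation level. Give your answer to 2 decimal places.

firing strength: none=0.65, heavy=0.38; AND[max(0, a+b−1)] → w = 0.03

0.03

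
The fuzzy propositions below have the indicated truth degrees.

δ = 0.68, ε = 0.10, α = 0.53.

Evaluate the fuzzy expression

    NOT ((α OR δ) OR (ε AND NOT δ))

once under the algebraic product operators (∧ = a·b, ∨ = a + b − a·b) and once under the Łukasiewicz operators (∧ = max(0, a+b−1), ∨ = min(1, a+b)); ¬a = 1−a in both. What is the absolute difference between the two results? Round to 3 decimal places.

Under algebraic product:
  α OR δ = a + b − a·b on (0.5300, 0.6800) = 0.8496
  NOT δ = 1 − 0.6800 = 0.3200
  ε AND NOT δ = a·b on (0.1000, 0.3200) = 0.0320
  (α OR δ) OR (ε AND NOT δ) = a + b − a·b on (0.8496, 0.0320) = 0.8544
  NOT ((α OR δ) OR (ε AND NOT δ)) = 1 − 0.8544 = 0.1456
  → value = 0.1456
Under Łukasiewicz:
  α OR δ = min(1, a+b) on (0.53, 0.68) = 1.00
  NOT δ = 1 − 0.68 = 0.32
  ε AND NOT δ = max(0, a+b−1) on (0.10, 0.32) = 0.00
  (α OR δ) OR (ε AND NOT δ) = min(1, a+b) on (1.00, 0.00) = 1.00
  NOT ((α OR δ) OR (ε AND NOT δ)) = 1 − 1.00 = 0.00
  → value = 0.0000
|0.1456 − 0.0000| = 0.146

0.146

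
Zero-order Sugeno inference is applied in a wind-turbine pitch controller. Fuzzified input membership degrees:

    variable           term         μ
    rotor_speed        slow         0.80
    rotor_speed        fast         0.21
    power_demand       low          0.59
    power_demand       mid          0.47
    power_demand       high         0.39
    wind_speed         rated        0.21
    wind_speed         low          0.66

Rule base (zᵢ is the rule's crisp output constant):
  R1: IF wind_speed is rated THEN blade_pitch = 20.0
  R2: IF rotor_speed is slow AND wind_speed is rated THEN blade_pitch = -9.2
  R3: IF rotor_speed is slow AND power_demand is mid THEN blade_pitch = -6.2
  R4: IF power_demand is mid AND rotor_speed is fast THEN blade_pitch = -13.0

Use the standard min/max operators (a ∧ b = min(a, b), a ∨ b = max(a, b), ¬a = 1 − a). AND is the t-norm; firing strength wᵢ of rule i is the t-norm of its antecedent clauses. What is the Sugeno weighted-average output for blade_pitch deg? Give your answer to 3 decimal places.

R1 (z=20.0): rated=0.21 → w = 0.21
R2 (z=-9.2): slow=0.80, rated=0.21; AND[min(a, b)] → w = 0.21
R3 (z=-6.2): slow=0.80, mid=0.47; AND[min(a, b)] → w = 0.47
R4 (z=-13.0): mid=0.47, fast=0.21; AND[min(a, b)] → w = 0.21
Weighted average = (0.21·20.0 + 0.21·-9.2 + 0.47·-6.2 + 0.21·-13.0) / (0.21 + 0.21 + 0.47 + 0.21)
  = -3.3760 / 1.1000 = -3.069

-3.069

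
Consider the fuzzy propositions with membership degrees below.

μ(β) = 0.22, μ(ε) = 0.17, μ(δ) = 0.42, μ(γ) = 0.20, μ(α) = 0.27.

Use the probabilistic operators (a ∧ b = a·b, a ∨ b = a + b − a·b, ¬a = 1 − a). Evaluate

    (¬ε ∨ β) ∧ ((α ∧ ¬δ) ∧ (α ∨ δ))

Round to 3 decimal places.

0.078

¬ε = 1 − 0.1700 = 0.8300
¬ε ∨ β = a + b − a·b on (0.8300, 0.2200) = 0.8674
¬δ = 1 − 0.4200 = 0.5800
α ∧ ¬δ = a·b on (0.2700, 0.5800) = 0.1566
α ∨ δ = a + b − a·b on (0.2700, 0.4200) = 0.5766
(α ∧ ¬δ) ∧ (α ∨ δ) = a·b on (0.1566, 0.5766) = 0.0903
(¬ε ∨ β) ∧ ((α ∧ ¬δ) ∧ (α ∨ δ)) = a·b on (0.8674, 0.0903) = 0.0783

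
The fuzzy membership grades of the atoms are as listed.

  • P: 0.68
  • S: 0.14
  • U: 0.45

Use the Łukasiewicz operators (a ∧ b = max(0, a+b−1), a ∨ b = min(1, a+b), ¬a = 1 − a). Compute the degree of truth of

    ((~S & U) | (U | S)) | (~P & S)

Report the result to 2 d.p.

~S = 1 − 0.14 = 0.86
~S & U = max(0, a+b−1) on (0.86, 0.45) = 0.31
U | S = min(1, a+b) on (0.45, 0.14) = 0.59
(~S & U) | (U | S) = min(1, a+b) on (0.31, 0.59) = 0.90
~P = 1 − 0.68 = 0.32
~P & S = max(0, a+b−1) on (0.32, 0.14) = 0.00
((~S & U) | (U | S)) | (~P & S) = min(1, a+b) on (0.90, 0.00) = 0.90

0.90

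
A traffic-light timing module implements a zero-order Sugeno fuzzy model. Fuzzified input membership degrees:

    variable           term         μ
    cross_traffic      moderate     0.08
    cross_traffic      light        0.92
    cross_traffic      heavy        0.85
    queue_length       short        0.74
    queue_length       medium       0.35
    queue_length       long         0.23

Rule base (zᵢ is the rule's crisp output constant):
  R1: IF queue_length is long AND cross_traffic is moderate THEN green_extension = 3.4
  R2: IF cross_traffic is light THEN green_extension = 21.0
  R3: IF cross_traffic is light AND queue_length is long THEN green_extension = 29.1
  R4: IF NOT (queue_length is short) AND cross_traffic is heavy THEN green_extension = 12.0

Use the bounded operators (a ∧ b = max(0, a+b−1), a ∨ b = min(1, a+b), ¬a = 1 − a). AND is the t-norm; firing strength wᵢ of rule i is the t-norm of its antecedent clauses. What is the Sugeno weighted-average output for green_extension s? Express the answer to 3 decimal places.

21.191

R1 (z=3.4): long=0.23, moderate=0.08; AND[max(0, a+b−1)] → w = 0.00
R2 (z=21.0): light=0.92 → w = 0.92
R3 (z=29.1): light=0.92, long=0.23; AND[max(0, a+b−1)] → w = 0.15
R4 (z=12.0): ¬short=1−0.74=0.26, heavy=0.85; AND[max(0, a+b−1)] → w = 0.11
Weighted average = (0.00·3.4 + 0.92·21.0 + 0.15·29.1 + 0.11·12.0) / (0.00 + 0.92 + 0.15 + 0.11)
  = 25.0050 / 1.1800 = 21.191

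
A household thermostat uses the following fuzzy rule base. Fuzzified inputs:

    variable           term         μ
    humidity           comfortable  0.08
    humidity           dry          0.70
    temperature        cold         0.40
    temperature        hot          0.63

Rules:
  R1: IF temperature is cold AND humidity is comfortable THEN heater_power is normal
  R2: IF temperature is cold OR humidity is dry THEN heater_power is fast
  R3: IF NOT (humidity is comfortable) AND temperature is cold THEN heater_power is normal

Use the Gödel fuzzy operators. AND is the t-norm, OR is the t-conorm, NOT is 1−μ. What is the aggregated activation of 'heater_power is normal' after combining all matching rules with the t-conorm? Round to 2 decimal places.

R1: cold=0.40, comfortable=0.08; AND[min(a, b)] → w = 0.08
R2: cold=0.40, dry=0.70; OR[max(a, b)] → w = 0.70
R3: ¬comfortable=1−0.08=0.92, cold=0.40; AND[min(a, b)] → w = 0.40
Rules with consequent 'normal': {R1, R3} → strengths 0.08, 0.40
Aggregate via t-conorm [max(a, b)]: 0.40

0.40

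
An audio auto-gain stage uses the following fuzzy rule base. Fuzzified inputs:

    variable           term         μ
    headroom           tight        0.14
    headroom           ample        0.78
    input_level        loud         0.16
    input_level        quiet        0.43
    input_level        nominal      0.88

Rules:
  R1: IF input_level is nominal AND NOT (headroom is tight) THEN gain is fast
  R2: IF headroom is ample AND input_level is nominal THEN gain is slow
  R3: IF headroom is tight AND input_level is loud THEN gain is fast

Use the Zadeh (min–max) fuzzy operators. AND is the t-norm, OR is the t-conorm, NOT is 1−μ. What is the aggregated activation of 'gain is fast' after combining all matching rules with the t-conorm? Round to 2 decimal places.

0.86

R1: nominal=0.88, ¬tight=1−0.14=0.86; AND[min(a, b)] → w = 0.86
R2: ample=0.78, nominal=0.88; AND[min(a, b)] → w = 0.78
R3: tight=0.14, loud=0.16; AND[min(a, b)] → w = 0.14
Rules with consequent 'fast': {R1, R3} → strengths 0.86, 0.14
Aggregate via t-conorm [max(a, b)]: 0.86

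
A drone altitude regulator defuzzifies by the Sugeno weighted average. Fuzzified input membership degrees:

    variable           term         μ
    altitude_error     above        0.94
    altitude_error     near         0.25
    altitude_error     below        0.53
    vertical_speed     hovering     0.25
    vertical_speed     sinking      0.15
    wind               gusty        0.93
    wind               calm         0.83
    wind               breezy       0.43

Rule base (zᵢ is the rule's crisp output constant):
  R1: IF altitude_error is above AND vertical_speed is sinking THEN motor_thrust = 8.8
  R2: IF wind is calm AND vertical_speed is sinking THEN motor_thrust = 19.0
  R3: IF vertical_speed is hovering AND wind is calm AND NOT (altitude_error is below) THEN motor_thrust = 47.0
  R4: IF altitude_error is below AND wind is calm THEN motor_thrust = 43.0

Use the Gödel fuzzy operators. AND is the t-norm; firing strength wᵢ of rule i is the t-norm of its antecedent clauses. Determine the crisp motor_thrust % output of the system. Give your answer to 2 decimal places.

35.84

R1 (z=8.8): above=0.94, sinking=0.15; AND[min(a, b)] → w = 0.15
R2 (z=19.0): calm=0.83, sinking=0.15; AND[min(a, b)] → w = 0.15
R3 (z=47.0): hovering=0.25, calm=0.83, ¬below=1−0.53=0.47; AND[min(a, b)] → w = 0.25
R4 (z=43.0): below=0.53, calm=0.83; AND[min(a, b)] → w = 0.53
Weighted average = (0.15·8.8 + 0.15·19.0 + 0.25·47.0 + 0.53·43.0) / (0.15 + 0.15 + 0.25 + 0.53)
  = 38.7100 / 1.0800 = 35.84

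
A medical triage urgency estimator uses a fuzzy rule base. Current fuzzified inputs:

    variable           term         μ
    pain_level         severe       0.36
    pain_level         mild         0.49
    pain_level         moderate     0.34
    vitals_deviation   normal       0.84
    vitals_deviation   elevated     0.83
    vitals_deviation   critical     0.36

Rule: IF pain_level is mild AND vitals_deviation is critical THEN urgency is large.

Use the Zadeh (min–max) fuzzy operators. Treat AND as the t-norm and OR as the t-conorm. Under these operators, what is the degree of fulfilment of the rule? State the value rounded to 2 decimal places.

0.36

firing strength: mild=0.49, critical=0.36; AND[min(a, b)] → w = 0.36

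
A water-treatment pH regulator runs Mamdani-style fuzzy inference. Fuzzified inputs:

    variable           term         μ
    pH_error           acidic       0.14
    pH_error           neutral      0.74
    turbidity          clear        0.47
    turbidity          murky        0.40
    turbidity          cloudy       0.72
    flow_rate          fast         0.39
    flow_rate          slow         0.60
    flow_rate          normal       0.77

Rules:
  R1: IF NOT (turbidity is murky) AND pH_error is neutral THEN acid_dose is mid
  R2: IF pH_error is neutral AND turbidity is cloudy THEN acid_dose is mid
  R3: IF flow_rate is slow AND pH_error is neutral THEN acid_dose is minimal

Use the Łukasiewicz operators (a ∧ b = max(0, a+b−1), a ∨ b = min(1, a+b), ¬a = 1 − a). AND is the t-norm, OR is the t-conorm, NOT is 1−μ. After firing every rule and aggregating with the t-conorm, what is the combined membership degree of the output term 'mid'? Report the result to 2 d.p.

0.80

R1: ¬murky=1−0.40=0.60, neutral=0.74; AND[max(0, a+b−1)] → w = 0.34
R2: neutral=0.74, cloudy=0.72; AND[max(0, a+b−1)] → w = 0.46
R3: slow=0.60, neutral=0.74; AND[max(0, a+b−1)] → w = 0.34
Rules with consequent 'mid': {R1, R2} → strengths 0.34, 0.46
Aggregate via t-conorm [min(1, a+b)]: 0.80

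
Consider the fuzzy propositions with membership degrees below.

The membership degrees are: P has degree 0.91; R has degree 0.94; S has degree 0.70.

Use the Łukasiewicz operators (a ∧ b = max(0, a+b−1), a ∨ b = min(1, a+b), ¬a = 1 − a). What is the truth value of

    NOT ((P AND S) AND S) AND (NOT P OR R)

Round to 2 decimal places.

P AND S = max(0, a+b−1) on (0.91, 0.70) = 0.61
(P AND S) AND S = max(0, a+b−1) on (0.61, 0.70) = 0.31
NOT ((P AND S) AND S) = 1 − 0.31 = 0.69
NOT P = 1 − 0.91 = 0.09
NOT P OR R = min(1, a+b) on (0.09, 0.94) = 1.00
NOT ((P AND S) AND S) AND (NOT P OR R) = max(0, a+b−1) on (0.69, 1.00) = 0.69

0.69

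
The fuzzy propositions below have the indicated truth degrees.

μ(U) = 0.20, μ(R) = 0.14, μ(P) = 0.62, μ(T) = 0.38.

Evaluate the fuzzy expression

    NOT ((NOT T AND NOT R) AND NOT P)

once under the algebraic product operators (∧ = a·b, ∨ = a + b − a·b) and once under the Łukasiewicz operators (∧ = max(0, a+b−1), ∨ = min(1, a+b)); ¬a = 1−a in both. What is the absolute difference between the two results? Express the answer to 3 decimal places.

0.203

Under algebraic product:
  NOT T = 1 − 0.3800 = 0.6200
  NOT R = 1 − 0.1400 = 0.8600
  NOT T AND NOT R = a·b on (0.6200, 0.8600) = 0.5332
  NOT P = 1 − 0.6200 = 0.3800
  (NOT T AND NOT R) AND NOT P = a·b on (0.5332, 0.3800) = 0.2026
  NOT ((NOT T AND NOT R) AND NOT P) = 1 − 0.2026 = 0.7974
  → value = 0.7974
Under Łukasiewicz:
  NOT T = 1 − 0.38 = 0.62
  NOT R = 1 − 0.14 = 0.86
  NOT T AND NOT R = max(0, a+b−1) on (0.62, 0.86) = 0.48
  NOT P = 1 − 0.62 = 0.38
  (NOT T AND NOT R) AND NOT P = max(0, a+b−1) on (0.48, 0.38) = 0.00
  NOT ((NOT T AND NOT R) AND NOT P) = 1 − 0.00 = 1.00
  → value = 1.0000
|0.7974 − 1.0000| = 0.203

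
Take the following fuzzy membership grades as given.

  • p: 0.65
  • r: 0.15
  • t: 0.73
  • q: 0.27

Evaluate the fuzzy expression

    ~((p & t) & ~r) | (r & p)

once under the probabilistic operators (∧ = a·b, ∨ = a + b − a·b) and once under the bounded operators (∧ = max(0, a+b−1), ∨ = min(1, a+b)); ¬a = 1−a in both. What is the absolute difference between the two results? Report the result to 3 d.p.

Under probabilistic:
  p & t = a·b on (0.6500, 0.7300) = 0.4745
  ~r = 1 − 0.1500 = 0.8500
  (p & t) & ~r = a·b on (0.4745, 0.8500) = 0.4033
  ~((p & t) & ~r) = 1 − 0.4033 = 0.5967
  r & p = a·b on (0.1500, 0.6500) = 0.0975
  ~((p & t) & ~r) | (r & p) = a + b − a·b on (0.5967, 0.0975) = 0.6360
  → value = 0.6360
Under bounded:
  p & t = max(0, a+b−1) on (0.65, 0.73) = 0.38
  ~r = 1 − 0.15 = 0.85
  (p & t) & ~r = max(0, a+b−1) on (0.38, 0.85) = 0.23
  ~((p & t) & ~r) = 1 − 0.23 = 0.77
  r & p = max(0, a+b−1) on (0.15, 0.65) = 0.00
  ~((p & t) & ~r) | (r & p) = min(1, a+b) on (0.77, 0.00) = 0.77
  → value = 0.7700
|0.6360 − 0.7700| = 0.134

0.134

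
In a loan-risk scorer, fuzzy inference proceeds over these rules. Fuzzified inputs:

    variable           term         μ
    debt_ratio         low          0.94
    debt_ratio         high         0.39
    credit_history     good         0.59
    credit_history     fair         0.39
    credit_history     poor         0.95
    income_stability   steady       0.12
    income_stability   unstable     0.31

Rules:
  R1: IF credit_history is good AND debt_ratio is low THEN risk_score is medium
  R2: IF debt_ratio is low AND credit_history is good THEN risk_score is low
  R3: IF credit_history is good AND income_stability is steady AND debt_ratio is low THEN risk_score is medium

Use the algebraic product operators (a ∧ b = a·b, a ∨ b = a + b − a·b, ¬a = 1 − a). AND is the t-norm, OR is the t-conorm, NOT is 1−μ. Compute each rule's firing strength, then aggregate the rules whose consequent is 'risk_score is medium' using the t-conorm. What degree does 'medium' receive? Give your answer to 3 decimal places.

0.584

R1: good=0.59, low=0.94; AND[a·b] → w = 0.5546
R2: low=0.94, good=0.59; AND[a·b] → w = 0.5546
R3: good=0.59, steady=0.12, low=0.94; AND[a·b] → w = 0.0666
Rules with consequent 'medium': {R1, R3} → strengths 0.5546, 0.0666
Aggregate via t-conorm [a + b − a·b]: 0.5842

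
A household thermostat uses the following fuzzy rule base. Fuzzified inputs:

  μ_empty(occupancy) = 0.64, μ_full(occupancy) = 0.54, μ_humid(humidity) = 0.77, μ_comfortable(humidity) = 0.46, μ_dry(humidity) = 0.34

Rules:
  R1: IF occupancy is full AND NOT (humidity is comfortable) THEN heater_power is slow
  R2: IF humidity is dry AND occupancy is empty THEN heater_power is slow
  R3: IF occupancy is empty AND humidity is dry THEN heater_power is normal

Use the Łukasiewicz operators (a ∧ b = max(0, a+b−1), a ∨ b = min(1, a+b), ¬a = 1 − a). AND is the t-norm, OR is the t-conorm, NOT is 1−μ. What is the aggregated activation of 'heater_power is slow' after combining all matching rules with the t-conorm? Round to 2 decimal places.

0.08

R1: full=0.54, ¬comfortable=1−0.46=0.54; AND[max(0, a+b−1)] → w = 0.08
R2: dry=0.34, empty=0.64; AND[max(0, a+b−1)] → w = 0.00
R3: empty=0.64, dry=0.34; AND[max(0, a+b−1)] → w = 0.00
Rules with consequent 'slow': {R1, R2} → strengths 0.08, 0.00
Aggregate via t-conorm [min(1, a+b)]: 0.08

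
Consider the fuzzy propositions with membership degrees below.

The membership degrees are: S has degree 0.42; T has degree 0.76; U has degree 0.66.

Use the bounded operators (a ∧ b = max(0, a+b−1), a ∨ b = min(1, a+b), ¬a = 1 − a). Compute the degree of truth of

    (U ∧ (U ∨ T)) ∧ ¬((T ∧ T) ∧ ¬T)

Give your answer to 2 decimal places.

0.66

U ∨ T = min(1, a+b) on (0.66, 0.76) = 1.00
U ∧ (U ∨ T) = max(0, a+b−1) on (0.66, 1.00) = 0.66
T ∧ T = max(0, a+b−1) on (0.76, 0.76) = 0.52
¬T = 1 − 0.76 = 0.24
(T ∧ T) ∧ ¬T = max(0, a+b−1) on (0.52, 0.24) = 0.00
¬((T ∧ T) ∧ ¬T) = 1 − 0.00 = 1.00
(U ∧ (U ∨ T)) ∧ ¬((T ∧ T) ∧ ¬T) = max(0, a+b−1) on (0.66, 1.00) = 0.66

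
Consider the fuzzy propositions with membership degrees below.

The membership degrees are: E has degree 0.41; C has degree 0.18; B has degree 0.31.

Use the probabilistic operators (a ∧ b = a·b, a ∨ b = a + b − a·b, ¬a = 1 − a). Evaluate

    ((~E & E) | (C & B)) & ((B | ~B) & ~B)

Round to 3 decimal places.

0.154

~E = 1 − 0.4100 = 0.5900
~E & E = a·b on (0.5900, 0.4100) = 0.2419
C & B = a·b on (0.1800, 0.3100) = 0.0558
(~E & E) | (C & B) = a + b − a·b on (0.2419, 0.0558) = 0.2842
~B = 1 − 0.3100 = 0.6900
B | ~B = a + b − a·b on (0.3100, 0.6900) = 0.7861
~B = 1 − 0.3100 = 0.6900
(B | ~B) & ~B = a·b on (0.7861, 0.6900) = 0.5424
((~E & E) | (C & B)) & ((B | ~B) & ~B) = a·b on (0.2842, 0.5424) = 0.1542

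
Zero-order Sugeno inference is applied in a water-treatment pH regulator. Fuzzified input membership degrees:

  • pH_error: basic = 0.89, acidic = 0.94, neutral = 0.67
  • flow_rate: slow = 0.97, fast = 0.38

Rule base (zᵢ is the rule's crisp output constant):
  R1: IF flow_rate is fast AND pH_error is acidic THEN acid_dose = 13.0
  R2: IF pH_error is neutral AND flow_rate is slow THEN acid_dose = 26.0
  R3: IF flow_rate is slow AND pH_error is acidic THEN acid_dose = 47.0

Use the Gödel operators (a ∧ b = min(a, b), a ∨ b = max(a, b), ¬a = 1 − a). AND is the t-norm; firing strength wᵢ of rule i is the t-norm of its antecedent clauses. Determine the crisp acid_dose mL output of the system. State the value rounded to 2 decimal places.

33.44

R1 (z=13.0): fast=0.38, acidic=0.94; AND[min(a, b)] → w = 0.38
R2 (z=26.0): neutral=0.67, slow=0.97; AND[min(a, b)] → w = 0.67
R3 (z=47.0): slow=0.97, acidic=0.94; AND[min(a, b)] → w = 0.94
Weighted average = (0.38·13.0 + 0.67·26.0 + 0.94·47.0) / (0.38 + 0.67 + 0.94)
  = 66.5400 / 1.9900 = 33.44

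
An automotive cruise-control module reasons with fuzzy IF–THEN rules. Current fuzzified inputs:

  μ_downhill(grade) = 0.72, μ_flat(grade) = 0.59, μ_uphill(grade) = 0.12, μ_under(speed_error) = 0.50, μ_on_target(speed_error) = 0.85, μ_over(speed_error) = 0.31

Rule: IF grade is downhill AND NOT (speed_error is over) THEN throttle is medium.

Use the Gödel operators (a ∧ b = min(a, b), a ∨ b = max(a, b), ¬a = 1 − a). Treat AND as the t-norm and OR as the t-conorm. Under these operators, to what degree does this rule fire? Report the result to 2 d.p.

firing strength: downhill=0.72, ¬over=1−0.31=0.69; AND[min(a, b)] → w = 0.69

0.69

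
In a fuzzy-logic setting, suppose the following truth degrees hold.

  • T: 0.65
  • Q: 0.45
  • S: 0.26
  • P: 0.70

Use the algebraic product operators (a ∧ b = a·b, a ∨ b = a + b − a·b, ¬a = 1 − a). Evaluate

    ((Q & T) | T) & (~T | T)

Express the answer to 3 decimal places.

0.581

Q & T = a·b on (0.4500, 0.6500) = 0.2925
(Q & T) | T = a + b − a·b on (0.2925, 0.6500) = 0.7524
~T = 1 − 0.6500 = 0.3500
~T | T = a + b − a·b on (0.3500, 0.6500) = 0.7725
((Q & T) | T) & (~T | T) = a·b on (0.7524, 0.7725) = 0.5812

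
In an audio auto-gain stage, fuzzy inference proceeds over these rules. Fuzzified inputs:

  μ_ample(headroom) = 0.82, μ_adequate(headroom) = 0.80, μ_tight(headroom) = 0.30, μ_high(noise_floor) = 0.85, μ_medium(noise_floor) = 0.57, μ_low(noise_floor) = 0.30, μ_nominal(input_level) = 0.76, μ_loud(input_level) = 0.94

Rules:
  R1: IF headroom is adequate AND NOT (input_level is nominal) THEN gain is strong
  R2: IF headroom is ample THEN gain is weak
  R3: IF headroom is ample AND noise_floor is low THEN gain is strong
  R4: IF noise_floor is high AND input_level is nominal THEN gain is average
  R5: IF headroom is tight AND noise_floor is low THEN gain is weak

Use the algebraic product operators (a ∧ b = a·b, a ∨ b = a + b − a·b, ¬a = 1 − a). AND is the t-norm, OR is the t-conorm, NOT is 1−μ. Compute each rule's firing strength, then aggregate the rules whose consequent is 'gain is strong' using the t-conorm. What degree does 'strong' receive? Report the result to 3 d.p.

0.391

R1: adequate=0.80, ¬nominal=1−0.76=0.24; AND[a·b] → w = 0.1920
R2: ample=0.82 → w = 0.8200
R3: ample=0.82, low=0.30; AND[a·b] → w = 0.2460
R4: high=0.85, nominal=0.76; AND[a·b] → w = 0.6460
R5: tight=0.30, low=0.30; AND[a·b] → w = 0.0900
Rules with consequent 'strong': {R1, R3} → strengths 0.1920, 0.2460
Aggregate via t-conorm [a + b − a·b]: 0.3908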